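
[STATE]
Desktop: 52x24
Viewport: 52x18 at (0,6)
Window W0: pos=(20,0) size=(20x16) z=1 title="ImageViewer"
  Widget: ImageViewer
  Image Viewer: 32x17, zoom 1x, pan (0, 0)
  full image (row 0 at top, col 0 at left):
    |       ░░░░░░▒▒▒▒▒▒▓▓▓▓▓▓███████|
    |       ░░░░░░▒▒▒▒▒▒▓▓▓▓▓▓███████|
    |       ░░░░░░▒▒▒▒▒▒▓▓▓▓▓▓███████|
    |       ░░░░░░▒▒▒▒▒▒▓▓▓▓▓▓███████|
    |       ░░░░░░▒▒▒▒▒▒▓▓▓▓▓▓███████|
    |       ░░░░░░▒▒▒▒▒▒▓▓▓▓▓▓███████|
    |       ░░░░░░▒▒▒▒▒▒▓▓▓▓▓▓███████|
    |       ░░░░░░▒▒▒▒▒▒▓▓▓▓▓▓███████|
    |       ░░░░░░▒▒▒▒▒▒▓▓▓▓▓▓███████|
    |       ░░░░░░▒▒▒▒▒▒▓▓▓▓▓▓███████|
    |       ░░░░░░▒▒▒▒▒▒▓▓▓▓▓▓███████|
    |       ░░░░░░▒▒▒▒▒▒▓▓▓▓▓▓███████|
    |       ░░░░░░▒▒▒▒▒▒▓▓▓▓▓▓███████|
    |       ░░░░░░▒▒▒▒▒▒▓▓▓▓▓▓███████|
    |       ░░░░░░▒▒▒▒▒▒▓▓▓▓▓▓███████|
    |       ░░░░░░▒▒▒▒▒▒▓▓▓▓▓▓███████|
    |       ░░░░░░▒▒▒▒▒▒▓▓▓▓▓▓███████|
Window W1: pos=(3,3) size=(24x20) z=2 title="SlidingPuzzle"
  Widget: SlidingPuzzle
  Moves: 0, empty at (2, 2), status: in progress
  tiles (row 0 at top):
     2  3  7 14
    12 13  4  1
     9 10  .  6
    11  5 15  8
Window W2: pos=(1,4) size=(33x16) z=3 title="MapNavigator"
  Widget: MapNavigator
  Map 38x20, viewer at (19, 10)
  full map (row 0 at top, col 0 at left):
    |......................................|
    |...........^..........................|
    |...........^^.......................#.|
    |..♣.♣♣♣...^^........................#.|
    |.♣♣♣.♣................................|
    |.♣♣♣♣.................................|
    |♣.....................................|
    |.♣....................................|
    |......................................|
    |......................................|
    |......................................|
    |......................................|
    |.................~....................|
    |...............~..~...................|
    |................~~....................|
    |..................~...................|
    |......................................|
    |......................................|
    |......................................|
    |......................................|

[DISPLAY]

 ┠───────────────────────────────┨▒▒▒▒▒┃            
 ┃.♣.............................┃▒▒▒▒▒┃            
 ┃♣..............................┃▒▒▒▒▒┃            
 ┃...............................┃▒▒▒▒▒┃            
 ┃...............................┃▒▒▒▒▒┃            
 ┃...............................┃▒▒▒▒▒┃            
 ┃...............................┃▒▒▒▒▒┃            
 ┃...............@...............┃▒▒▒▒▒┃            
 ┃...............................┃▒▒▒▒▒┃            
 ┃.............~.................┃━━━━━┛            
 ┃...........~..~................┃                  
 ┃............~~.................┃                  
 ┃..............~................┃                  
 ┗━━━━━━━━━━━━━━━━━━━━━━━━━━━━━━━┛                  
   ┃                      ┃                         
   ┃                      ┃                         
   ┗━━━━━━━━━━━━━━━━━━━━━━┛                         
                                                    


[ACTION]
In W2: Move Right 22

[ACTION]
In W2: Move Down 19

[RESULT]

 ┠───────────────────────────────┨▒▒▒▒▒┃            
 ┃................               ┃▒▒▒▒▒┃            
 ┃................               ┃▒▒▒▒▒┃            
 ┃................               ┃▒▒▒▒▒┃            
 ┃................               ┃▒▒▒▒▒┃            
 ┃................               ┃▒▒▒▒▒┃            
 ┃................               ┃▒▒▒▒▒┃            
 ┃...............@               ┃▒▒▒▒▒┃            
 ┃                               ┃▒▒▒▒▒┃            
 ┃                               ┃━━━━━┛            
 ┃                               ┃                  
 ┃                               ┃                  
 ┃                               ┃                  
 ┗━━━━━━━━━━━━━━━━━━━━━━━━━━━━━━━┛                  
   ┃                      ┃                         
   ┃                      ┃                         
   ┗━━━━━━━━━━━━━━━━━━━━━━┛                         
                                                    


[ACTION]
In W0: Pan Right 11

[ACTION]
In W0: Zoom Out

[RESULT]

 ┠───────────────────────────────┨▓████┃            
 ┃................               ┃▓████┃            
 ┃................               ┃▓████┃            
 ┃................               ┃▓████┃            
 ┃................               ┃▓████┃            
 ┃................               ┃▓████┃            
 ┃................               ┃▓████┃            
 ┃...............@               ┃▓████┃            
 ┃                               ┃▓████┃            
 ┃                               ┃━━━━━┛            
 ┃                               ┃                  
 ┃                               ┃                  
 ┃                               ┃                  
 ┗━━━━━━━━━━━━━━━━━━━━━━━━━━━━━━━┛                  
   ┃                      ┃                         
   ┃                      ┃                         
   ┗━━━━━━━━━━━━━━━━━━━━━━┛                         
                                                    


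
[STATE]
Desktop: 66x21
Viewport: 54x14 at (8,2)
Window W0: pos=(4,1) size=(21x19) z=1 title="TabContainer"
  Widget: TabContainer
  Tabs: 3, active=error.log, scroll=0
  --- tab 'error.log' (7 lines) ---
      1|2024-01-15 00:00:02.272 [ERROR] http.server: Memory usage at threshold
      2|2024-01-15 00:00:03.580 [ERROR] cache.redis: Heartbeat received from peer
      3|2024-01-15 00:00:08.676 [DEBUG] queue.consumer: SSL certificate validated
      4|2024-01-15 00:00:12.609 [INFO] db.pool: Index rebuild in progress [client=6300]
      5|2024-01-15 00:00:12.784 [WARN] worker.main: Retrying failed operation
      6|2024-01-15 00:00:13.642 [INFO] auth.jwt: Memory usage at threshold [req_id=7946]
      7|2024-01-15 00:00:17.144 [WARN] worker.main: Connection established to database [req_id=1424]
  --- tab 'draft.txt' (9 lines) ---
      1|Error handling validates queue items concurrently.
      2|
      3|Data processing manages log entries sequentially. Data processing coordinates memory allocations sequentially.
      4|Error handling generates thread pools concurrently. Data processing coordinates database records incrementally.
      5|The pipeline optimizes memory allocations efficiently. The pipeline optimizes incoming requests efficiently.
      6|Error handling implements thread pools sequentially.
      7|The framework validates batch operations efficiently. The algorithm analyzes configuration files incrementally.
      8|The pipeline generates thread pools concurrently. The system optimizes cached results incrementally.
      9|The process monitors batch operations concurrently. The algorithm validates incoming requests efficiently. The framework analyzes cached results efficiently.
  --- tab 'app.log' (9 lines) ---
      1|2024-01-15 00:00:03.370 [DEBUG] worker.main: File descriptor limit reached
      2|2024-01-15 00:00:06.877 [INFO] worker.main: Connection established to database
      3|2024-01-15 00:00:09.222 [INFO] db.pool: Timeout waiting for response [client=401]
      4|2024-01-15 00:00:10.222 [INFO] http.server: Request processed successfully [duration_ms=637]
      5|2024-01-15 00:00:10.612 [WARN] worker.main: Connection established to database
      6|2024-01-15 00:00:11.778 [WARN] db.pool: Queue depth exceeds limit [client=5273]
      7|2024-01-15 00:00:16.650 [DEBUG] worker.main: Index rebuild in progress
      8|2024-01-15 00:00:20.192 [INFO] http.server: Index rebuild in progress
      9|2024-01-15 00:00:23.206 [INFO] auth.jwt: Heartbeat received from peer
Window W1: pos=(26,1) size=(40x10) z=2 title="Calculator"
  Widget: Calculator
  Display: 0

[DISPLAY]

bContainer      ┃ ┃ Calculator                        
────────────────┨ ┠───────────────────────────────────
ror.log]│ draft.┃ ┃                                   
────────────────┃ ┃┌───┬───┬───┬───┐                  
4-01-15 00:00:02┃ ┃│ 7 │ 8 │ 9 │ ÷ │                  
4-01-15 00:00:03┃ ┃├───┼───┼───┼───┤                  
4-01-15 00:00:08┃ ┃│ 4 │ 5 │ 6 │ × │                  
4-01-15 00:00:12┃ ┃└───┴───┴───┴───┘                  
4-01-15 00:00:12┃ ┗━━━━━━━━━━━━━━━━━━━━━━━━━━━━━━━━━━━
4-01-15 00:00:13┃                                     
4-01-15 00:00:17┃                                     
                ┃                                     
                ┃                                     
                ┃                                     


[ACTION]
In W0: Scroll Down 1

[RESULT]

bContainer      ┃ ┃ Calculator                        
────────────────┨ ┠───────────────────────────────────
ror.log]│ draft.┃ ┃                                   
────────────────┃ ┃┌───┬───┬───┬───┐                  
4-01-15 00:00:03┃ ┃│ 7 │ 8 │ 9 │ ÷ │                  
4-01-15 00:00:08┃ ┃├───┼───┼───┼───┤                  
4-01-15 00:00:12┃ ┃│ 4 │ 5 │ 6 │ × │                  
4-01-15 00:00:12┃ ┃└───┴───┴───┴───┘                  
4-01-15 00:00:13┃ ┗━━━━━━━━━━━━━━━━━━━━━━━━━━━━━━━━━━━
4-01-15 00:00:17┃                                     
                ┃                                     
                ┃                                     
                ┃                                     
                ┃                                     


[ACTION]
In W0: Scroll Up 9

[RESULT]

bContainer      ┃ ┃ Calculator                        
────────────────┨ ┠───────────────────────────────────
ror.log]│ draft.┃ ┃                                   
────────────────┃ ┃┌───┬───┬───┬───┐                  
4-01-15 00:00:02┃ ┃│ 7 │ 8 │ 9 │ ÷ │                  
4-01-15 00:00:03┃ ┃├───┼───┼───┼───┤                  
4-01-15 00:00:08┃ ┃│ 4 │ 5 │ 6 │ × │                  
4-01-15 00:00:12┃ ┃└───┴───┴───┴───┘                  
4-01-15 00:00:12┃ ┗━━━━━━━━━━━━━━━━━━━━━━━━━━━━━━━━━━━
4-01-15 00:00:13┃                                     
4-01-15 00:00:17┃                                     
                ┃                                     
                ┃                                     
                ┃                                     


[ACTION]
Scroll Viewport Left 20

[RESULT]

    ┃ TabContainer      ┃ ┃ Calculator                
    ┠───────────────────┨ ┠───────────────────────────
    ┃[error.log]│ draft.┃ ┃                           
    ┃───────────────────┃ ┃┌───┬───┬───┬───┐          
    ┃2024-01-15 00:00:02┃ ┃│ 7 │ 8 │ 9 │ ÷ │          
    ┃2024-01-15 00:00:03┃ ┃├───┼───┼───┼───┤          
    ┃2024-01-15 00:00:08┃ ┃│ 4 │ 5 │ 6 │ × │          
    ┃2024-01-15 00:00:12┃ ┃└───┴───┴───┴───┘          
    ┃2024-01-15 00:00:12┃ ┗━━━━━━━━━━━━━━━━━━━━━━━━━━━
    ┃2024-01-15 00:00:13┃                             
    ┃2024-01-15 00:00:17┃                             
    ┃                   ┃                             
    ┃                   ┃                             
    ┃                   ┃                             


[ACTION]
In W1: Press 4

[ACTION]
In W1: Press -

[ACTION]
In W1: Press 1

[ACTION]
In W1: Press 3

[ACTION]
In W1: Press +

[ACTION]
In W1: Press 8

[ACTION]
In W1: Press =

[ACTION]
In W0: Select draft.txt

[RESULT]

    ┃ TabContainer      ┃ ┃ Calculator                
    ┠───────────────────┨ ┠───────────────────────────
    ┃ error.log │[draft.┃ ┃                           
    ┃───────────────────┃ ┃┌───┬───┬───┬───┐          
    ┃Error handling vali┃ ┃│ 7 │ 8 │ 9 │ ÷ │          
    ┃                   ┃ ┃├───┼───┼───┼───┤          
    ┃Data processing man┃ ┃│ 4 │ 5 │ 6 │ × │          
    ┃Error handling gene┃ ┃└───┴───┴───┴───┘          
    ┃The pipeline optimi┃ ┗━━━━━━━━━━━━━━━━━━━━━━━━━━━
    ┃Error handling impl┃                             
    ┃The framework valid┃                             
    ┃The pipeline genera┃                             
    ┃The process monitor┃                             
    ┃                   ┃                             


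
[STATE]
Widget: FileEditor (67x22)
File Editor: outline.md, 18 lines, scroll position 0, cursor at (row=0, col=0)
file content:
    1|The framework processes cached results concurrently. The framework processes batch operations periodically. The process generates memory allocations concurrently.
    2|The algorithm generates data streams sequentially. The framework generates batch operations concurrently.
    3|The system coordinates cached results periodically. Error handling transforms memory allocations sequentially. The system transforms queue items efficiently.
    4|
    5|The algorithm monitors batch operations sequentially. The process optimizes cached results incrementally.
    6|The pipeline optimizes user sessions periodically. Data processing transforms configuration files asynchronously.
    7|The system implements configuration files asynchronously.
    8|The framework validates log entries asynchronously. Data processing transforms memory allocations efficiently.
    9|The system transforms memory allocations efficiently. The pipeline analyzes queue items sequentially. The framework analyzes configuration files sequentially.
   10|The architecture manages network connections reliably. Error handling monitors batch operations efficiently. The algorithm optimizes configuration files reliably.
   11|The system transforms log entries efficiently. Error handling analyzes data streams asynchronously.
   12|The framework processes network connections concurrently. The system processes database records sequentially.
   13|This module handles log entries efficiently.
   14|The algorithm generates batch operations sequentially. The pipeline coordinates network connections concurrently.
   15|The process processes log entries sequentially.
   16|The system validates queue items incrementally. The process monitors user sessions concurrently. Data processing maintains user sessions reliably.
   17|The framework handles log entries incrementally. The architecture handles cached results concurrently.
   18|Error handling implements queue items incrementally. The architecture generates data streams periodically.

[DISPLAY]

█he framework processes cached results concurrently. The framework▲
The algorithm generates data streams sequentially. The framework g█
The system coordinates cached results periodically. Error handling░
                                                                  ░
The algorithm monitors batch operations sequentially. The process ░
The pipeline optimizes user sessions periodically. Data processing░
The system implements configuration files asynchronously.         ░
The framework validates log entries asynchronously. Data processin░
The system transforms memory allocations efficiently. The pipeline░
The architecture manages network connections reliably. Error handl░
The system transforms log entries efficiently. Error handling anal░
The framework processes network connections concurrently. The syst░
This module handles log entries efficiently.                      ░
The algorithm generates batch operations sequentially. The pipelin░
The process processes log entries sequentially.                   ░
The system validates queue items incrementally. The process monito░
The framework handles log entries incrementally. The architecture ░
Error handling implements queue items incrementally. The architect░
                                                                  ░
                                                                  ░
                                                                  ░
                                                                  ▼


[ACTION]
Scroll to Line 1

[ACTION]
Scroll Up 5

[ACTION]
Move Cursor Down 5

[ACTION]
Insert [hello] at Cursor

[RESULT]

The framework processes cached results concurrently. The framework▲
The algorithm generates data streams sequentially. The framework g█
The system coordinates cached results periodically. Error handling░
                                                                  ░
The algorithm monitors batch operations sequentially. The process ░
hello█he pipeline optimizes user sessions periodically. Data proce░
The system implements configuration files asynchronously.         ░
The framework validates log entries asynchronously. Data processin░
The system transforms memory allocations efficiently. The pipeline░
The architecture manages network connections reliably. Error handl░
The system transforms log entries efficiently. Error handling anal░
The framework processes network connections concurrently. The syst░
This module handles log entries efficiently.                      ░
The algorithm generates batch operations sequentially. The pipelin░
The process processes log entries sequentially.                   ░
The system validates queue items incrementally. The process monito░
The framework handles log entries incrementally. The architecture ░
Error handling implements queue items incrementally. The architect░
                                                                  ░
                                                                  ░
                                                                  ░
                                                                  ▼


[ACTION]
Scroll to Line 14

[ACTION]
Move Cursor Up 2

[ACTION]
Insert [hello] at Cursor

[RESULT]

The framework processes cached results concurrently. The framework▲
The algorithm generates data streams sequentially. The framework g█
The system coordinates cached results periodically. Error handling░
hello█                                                            ░
The algorithm monitors batch operations sequentially. The process ░
helloThe pipeline optimizes user sessions periodically. Data proce░
The system implements configuration files asynchronously.         ░
The framework validates log entries asynchronously. Data processin░
The system transforms memory allocations efficiently. The pipeline░
The architecture manages network connections reliably. Error handl░
The system transforms log entries efficiently. Error handling anal░
The framework processes network connections concurrently. The syst░
This module handles log entries efficiently.                      ░
The algorithm generates batch operations sequentially. The pipelin░
The process processes log entries sequentially.                   ░
The system validates queue items incrementally. The process monito░
The framework handles log entries incrementally. The architecture ░
Error handling implements queue items incrementally. The architect░
                                                                  ░
                                                                  ░
                                                                  ░
                                                                  ▼


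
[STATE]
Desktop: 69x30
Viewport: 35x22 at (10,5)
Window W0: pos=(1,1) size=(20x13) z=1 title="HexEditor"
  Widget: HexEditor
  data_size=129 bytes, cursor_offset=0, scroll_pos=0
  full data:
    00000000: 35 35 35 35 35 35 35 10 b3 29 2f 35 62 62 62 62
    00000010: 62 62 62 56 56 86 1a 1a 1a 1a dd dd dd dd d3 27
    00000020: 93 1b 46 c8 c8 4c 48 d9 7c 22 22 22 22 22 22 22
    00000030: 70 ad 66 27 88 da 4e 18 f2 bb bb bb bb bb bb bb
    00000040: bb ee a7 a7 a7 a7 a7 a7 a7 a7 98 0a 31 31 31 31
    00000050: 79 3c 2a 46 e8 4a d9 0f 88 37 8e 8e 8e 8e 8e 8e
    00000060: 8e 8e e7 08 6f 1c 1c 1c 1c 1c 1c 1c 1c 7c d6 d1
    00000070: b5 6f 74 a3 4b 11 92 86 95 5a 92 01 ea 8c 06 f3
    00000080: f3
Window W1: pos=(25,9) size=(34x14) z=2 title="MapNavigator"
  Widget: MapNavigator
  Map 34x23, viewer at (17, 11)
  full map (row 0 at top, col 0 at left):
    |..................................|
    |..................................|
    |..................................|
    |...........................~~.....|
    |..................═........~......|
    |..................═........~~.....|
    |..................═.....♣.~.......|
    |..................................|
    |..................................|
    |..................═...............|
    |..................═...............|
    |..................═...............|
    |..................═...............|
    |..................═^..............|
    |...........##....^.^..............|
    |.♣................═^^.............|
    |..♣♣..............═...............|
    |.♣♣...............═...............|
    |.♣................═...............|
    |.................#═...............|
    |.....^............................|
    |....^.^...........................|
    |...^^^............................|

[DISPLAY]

  62 62 62┃                        
  93 1b 46┃                        
  70 ad 66┃                        
  bb ee a7┃                        
  79 3c 2a┃    ┏━━━━━━━━━━━━━━━━━━━
  8e 8e e7┃    ┃ MapNavigator      
  b5 6f 74┃    ┠───────────────────
  f3      ┃    ┃.................═.
━━━━━━━━━━┛    ┃...................
               ┃...................
               ┃.................═.
               ┃.................═.
               ┃................@═.
               ┃.................═.
               ┃.................═^
               ┃..........##....^.^
               ┃♣................═^
               ┗━━━━━━━━━━━━━━━━━━━
                                   
                                   
                                   
                                   


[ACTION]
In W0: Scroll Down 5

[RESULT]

  8e 8e e7┃                        
  b5 6f 74┃                        
  f3      ┃                        
          ┃                        
          ┃    ┏━━━━━━━━━━━━━━━━━━━
          ┃    ┃ MapNavigator      
          ┃    ┠───────────────────
          ┃    ┃.................═.
━━━━━━━━━━┛    ┃...................
               ┃...................
               ┃.................═.
               ┃.................═.
               ┃................@═.
               ┃.................═.
               ┃.................═^
               ┃..........##....^.^
               ┃♣................═^
               ┗━━━━━━━━━━━━━━━━━━━
                                   
                                   
                                   
                                   


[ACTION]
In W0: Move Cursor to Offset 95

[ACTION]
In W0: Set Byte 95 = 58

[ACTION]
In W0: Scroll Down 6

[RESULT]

          ┃                        
          ┃                        
          ┃                        
          ┃                        
          ┃    ┏━━━━━━━━━━━━━━━━━━━
          ┃    ┃ MapNavigator      
          ┃    ┠───────────────────
          ┃    ┃.................═.
━━━━━━━━━━┛    ┃...................
               ┃...................
               ┃.................═.
               ┃.................═.
               ┃................@═.
               ┃.................═.
               ┃.................═^
               ┃..........##....^.^
               ┃♣................═^
               ┗━━━━━━━━━━━━━━━━━━━
                                   
                                   
                                   
                                   


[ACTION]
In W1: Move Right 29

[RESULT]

          ┃                        
          ┃                        
          ┃                        
          ┃                        
          ┃    ┏━━━━━━━━━━━━━━━━━━━
          ┃    ┃ MapNavigator      
          ┃    ┠───────────────────
          ┃    ┃.═.....♣.~.......  
━━━━━━━━━━┛    ┃.................  
               ┃.................  
               ┃.═...............  
               ┃.═...............  
               ┃.═..............@  
               ┃.═...............  
               ┃.═^..............  
               ┃^.^..............  
               ┃.═^^.............  
               ┗━━━━━━━━━━━━━━━━━━━
                                   
                                   
                                   
                                   


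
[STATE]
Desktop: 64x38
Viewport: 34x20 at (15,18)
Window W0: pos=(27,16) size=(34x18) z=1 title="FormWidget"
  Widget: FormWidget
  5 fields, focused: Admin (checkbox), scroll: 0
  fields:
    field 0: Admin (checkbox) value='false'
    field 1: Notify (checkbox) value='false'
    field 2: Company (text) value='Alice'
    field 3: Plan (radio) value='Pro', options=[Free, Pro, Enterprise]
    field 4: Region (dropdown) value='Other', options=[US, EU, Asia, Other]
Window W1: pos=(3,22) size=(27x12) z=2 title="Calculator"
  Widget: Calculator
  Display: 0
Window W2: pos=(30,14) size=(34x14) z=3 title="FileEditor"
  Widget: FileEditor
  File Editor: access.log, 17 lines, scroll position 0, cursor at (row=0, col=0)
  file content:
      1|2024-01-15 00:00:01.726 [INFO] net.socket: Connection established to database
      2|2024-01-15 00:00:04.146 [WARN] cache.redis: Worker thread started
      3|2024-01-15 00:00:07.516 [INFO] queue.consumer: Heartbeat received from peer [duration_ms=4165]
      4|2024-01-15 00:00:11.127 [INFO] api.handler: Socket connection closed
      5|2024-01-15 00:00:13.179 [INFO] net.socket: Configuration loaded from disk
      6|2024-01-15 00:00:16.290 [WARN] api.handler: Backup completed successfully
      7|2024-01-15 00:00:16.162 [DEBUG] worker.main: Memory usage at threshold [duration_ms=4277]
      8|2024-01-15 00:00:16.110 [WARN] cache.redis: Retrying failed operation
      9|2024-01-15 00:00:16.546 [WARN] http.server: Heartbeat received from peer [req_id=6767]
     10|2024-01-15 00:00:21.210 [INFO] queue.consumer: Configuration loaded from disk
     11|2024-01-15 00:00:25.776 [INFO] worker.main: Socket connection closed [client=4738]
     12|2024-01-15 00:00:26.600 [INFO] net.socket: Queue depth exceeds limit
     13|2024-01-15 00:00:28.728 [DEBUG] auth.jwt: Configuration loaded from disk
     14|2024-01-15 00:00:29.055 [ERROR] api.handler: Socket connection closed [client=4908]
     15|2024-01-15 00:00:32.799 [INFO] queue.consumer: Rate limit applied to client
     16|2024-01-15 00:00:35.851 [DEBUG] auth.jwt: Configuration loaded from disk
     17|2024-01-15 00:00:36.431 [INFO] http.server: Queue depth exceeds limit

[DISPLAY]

            ┠──┃2024-01-15 00:00:0
            ┃> ┃2024-01-15 00:00:0
            ┃  ┃2024-01-15 00:00:1
            ┃  ┃2024-01-15 00:00:1
━━━━━━━━━━━━━━┓┃2024-01-15 00:00:1
              ┃┃2024-01-15 00:00:1
──────────────┨┃2024-01-15 00:00:1
             0┃┃2024-01-15 00:00:1
─┬───┐        ┃┃2024-01-15 00:00:2
 │ ÷ │        ┃┗━━━━━━━━━━━━━━━━━━
─┼───┤        ┃                   
 │ × │        ┃                   
─┼───┤        ┃                   
 │ - │        ┃                   
─┴───┘        ┃                   
━━━━━━━━━━━━━━┛━━━━━━━━━━━━━━━━━━━
                                  
                                  
                                  
                                  


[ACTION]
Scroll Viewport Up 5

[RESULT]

                                  
               ┏━━━━━━━━━━━━━━━━━━
               ┃ FileEditor       
            ┏━━┠──────────────────
            ┃ F┃█024-01-15 00:00:0
            ┠──┃2024-01-15 00:00:0
            ┃> ┃2024-01-15 00:00:0
            ┃  ┃2024-01-15 00:00:1
            ┃  ┃2024-01-15 00:00:1
━━━━━━━━━━━━━━┓┃2024-01-15 00:00:1
              ┃┃2024-01-15 00:00:1
──────────────┨┃2024-01-15 00:00:1
             0┃┃2024-01-15 00:00:1
─┬───┐        ┃┃2024-01-15 00:00:2
 │ ÷ │        ┃┗━━━━━━━━━━━━━━━━━━
─┼───┤        ┃                   
 │ × │        ┃                   
─┼───┤        ┃                   
 │ - │        ┃                   
─┴───┘        ┃                   


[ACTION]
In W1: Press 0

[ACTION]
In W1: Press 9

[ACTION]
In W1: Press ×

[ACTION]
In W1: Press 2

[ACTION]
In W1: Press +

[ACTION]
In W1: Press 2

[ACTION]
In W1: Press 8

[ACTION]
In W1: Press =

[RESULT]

                                  
               ┏━━━━━━━━━━━━━━━━━━
               ┃ FileEditor       
            ┏━━┠──────────────────
            ┃ F┃█024-01-15 00:00:0
            ┠──┃2024-01-15 00:00:0
            ┃> ┃2024-01-15 00:00:0
            ┃  ┃2024-01-15 00:00:1
            ┃  ┃2024-01-15 00:00:1
━━━━━━━━━━━━━━┓┃2024-01-15 00:00:1
              ┃┃2024-01-15 00:00:1
──────────────┨┃2024-01-15 00:00:1
            46┃┃2024-01-15 00:00:1
─┬───┐        ┃┃2024-01-15 00:00:2
 │ ÷ │        ┃┗━━━━━━━━━━━━━━━━━━
─┼───┤        ┃                   
 │ × │        ┃                   
─┼───┤        ┃                   
 │ - │        ┃                   
─┴───┘        ┃                   


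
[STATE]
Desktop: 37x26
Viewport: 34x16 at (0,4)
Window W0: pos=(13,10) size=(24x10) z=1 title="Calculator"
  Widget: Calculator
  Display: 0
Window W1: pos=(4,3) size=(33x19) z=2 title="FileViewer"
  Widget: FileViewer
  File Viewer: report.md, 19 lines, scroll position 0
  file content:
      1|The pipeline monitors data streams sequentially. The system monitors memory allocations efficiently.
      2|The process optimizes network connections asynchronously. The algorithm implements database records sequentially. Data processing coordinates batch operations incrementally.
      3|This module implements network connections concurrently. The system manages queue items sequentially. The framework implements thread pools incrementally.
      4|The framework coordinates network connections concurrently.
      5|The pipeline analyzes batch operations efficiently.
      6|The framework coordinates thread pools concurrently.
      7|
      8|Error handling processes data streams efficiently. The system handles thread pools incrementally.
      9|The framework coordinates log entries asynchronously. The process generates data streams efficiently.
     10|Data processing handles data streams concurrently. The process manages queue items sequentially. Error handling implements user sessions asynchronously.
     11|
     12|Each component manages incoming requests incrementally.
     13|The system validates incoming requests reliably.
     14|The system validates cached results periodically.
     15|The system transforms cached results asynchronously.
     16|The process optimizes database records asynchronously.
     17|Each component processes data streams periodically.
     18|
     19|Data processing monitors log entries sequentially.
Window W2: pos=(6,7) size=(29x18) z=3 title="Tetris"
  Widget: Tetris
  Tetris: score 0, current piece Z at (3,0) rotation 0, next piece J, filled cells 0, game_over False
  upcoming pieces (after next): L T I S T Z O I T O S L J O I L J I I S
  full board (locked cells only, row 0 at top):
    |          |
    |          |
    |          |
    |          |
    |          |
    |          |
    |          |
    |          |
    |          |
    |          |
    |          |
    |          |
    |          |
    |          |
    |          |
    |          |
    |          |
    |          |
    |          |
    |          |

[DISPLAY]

    ┃ FileViewer                  
    ┠─────────────────────────────
    ┃The pipeline monitors data st
    ┃T┏━━━━━━━━━━━━━━━━━━━━━━━━━━━
    ┃T┃ Tetris                    
    ┃T┠───────────────────────────
    ┃T┃          │Next:           
    ┃T┃          │█               
    ┃ ┃          │███             
    ┃E┃          │                
    ┃T┃          │                
    ┃D┃          │                
    ┃ ┃          │Score:          
    ┃E┃          │0               
    ┃T┃          │                
    ┃T┃          │                


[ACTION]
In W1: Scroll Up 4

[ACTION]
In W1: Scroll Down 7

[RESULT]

    ┃ FileViewer                  
    ┠─────────────────────────────
    ┃The pipeline analyzes batch o
    ┃T┏━━━━━━━━━━━━━━━━━━━━━━━━━━━
    ┃ ┃ Tetris                    
    ┃E┠───────────────────────────
    ┃T┃          │Next:           
    ┃D┃          │█               
    ┃ ┃          │███             
    ┃E┃          │                
    ┃T┃          │                
    ┃T┃          │                
    ┃T┃          │Score:          
    ┃T┃          │0               
    ┃E┃          │                
    ┃ ┃          │                


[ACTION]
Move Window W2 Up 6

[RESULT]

    ┃ ┃          │Next:           
    ┠─┃          │█               
    ┃T┃          │███             
    ┃T┃          │                
    ┃ ┃          │                
    ┃E┃          │                
    ┃T┃          │Score:          
    ┃D┃          │0               
    ┃ ┃          │                
    ┃E┃          │                
    ┃T┃          │                
    ┃T┃          │                
    ┃T┃          │                
    ┃T┃          │                
    ┃E┗━━━━━━━━━━━━━━━━━━━━━━━━━━━
    ┃                             


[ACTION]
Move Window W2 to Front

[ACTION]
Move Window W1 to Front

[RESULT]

    ┃ FileViewer                  
    ┠─────────────────────────────
    ┃The pipeline analyzes batch o
    ┃The framework coordinates thr
    ┃                             
    ┃Error handling processes data
    ┃The framework coordinates log
    ┃Data processing handles data 
    ┃                             
    ┃Each component manages incomi
    ┃The system validates incoming
    ┃The system validates cached r
    ┃The system transforms cached 
    ┃The process optimizes databas
    ┃Each component processes data
    ┃                             


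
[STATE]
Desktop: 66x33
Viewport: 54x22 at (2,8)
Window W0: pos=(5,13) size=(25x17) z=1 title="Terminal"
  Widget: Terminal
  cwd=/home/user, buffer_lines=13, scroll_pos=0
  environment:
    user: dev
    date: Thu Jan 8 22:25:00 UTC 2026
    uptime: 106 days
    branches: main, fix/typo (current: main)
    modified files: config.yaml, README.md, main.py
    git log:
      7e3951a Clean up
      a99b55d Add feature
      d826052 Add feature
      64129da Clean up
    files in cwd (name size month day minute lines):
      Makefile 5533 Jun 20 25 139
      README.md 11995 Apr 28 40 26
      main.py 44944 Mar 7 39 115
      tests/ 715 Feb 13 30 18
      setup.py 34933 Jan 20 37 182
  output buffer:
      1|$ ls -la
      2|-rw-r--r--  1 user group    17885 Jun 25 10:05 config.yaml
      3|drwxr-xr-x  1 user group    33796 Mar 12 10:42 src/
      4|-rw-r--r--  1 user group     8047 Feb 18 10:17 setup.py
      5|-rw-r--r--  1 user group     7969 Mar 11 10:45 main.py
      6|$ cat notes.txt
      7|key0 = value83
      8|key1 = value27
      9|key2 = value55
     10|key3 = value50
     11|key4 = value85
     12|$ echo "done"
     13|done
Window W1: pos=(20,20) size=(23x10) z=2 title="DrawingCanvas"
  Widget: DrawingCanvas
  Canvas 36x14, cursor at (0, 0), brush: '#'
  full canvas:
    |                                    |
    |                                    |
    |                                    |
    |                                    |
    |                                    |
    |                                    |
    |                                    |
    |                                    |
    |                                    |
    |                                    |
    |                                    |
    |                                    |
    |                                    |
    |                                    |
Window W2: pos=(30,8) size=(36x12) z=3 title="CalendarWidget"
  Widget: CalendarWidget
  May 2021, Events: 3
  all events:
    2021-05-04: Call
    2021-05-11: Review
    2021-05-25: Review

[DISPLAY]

                            ┏━━━━━━━━━━━━━━━━━━━━━━━━━
                            ┃ CalendarWidget          
                            ┠─────────────────────────
                            ┃             May 2021    
                            ┃Mo Tu We Th Fr Sa Su     
   ┏━━━━━━━━━━━━━━━━━━━━━━━┓┃                1  2     
   ┃ Terminal              ┃┃ 3  4*  5  6  7  8  9    
   ┠───────────────────────┨┃10 11* 12 13 14 15 16    
   ┃$ ls -la               ┃┃17 18 19 20 21 22 23     
   ┃-rw-r--r--  1 user grou┃┃24 25* 26 27 28 29 30    
   ┃drwxr-xr-x  1 user grou┃┃31                       
   ┃-rw-r--r--  1 user grou┃┗━━━━━━━━━━━━━━━━━━━━━━━━━
   ┃-rw-r--r--  1 ┏━━━━━━━━━━━━━━━━━━━━━┓             
   ┃$ cat notes.tx┃ DrawingCanvas       ┃             
   ┃key0 = value83┠─────────────────────┨             
   ┃key1 = value27┃+                    ┃             
   ┃key2 = value55┃                     ┃             
   ┃key3 = value50┃                     ┃             
   ┃key4 = value85┃                     ┃             
   ┃$ echo "done" ┃                     ┃             
   ┃done          ┃                     ┃             
   ┗━━━━━━━━━━━━━━┗━━━━━━━━━━━━━━━━━━━━━┛             


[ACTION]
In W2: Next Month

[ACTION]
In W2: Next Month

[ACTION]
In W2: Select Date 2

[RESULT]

                            ┏━━━━━━━━━━━━━━━━━━━━━━━━━
                            ┃ CalendarWidget          
                            ┠─────────────────────────
                            ┃            July 2021    
                            ┃Mo Tu We Th Fr Sa Su     
   ┏━━━━━━━━━━━━━━━━━━━━━━━┓┃          1 [ 2]  3  4   
   ┃ Terminal              ┃┃ 5  6  7  8  9 10 11     
   ┠───────────────────────┨┃12 13 14 15 16 17 18     
   ┃$ ls -la               ┃┃19 20 21 22 23 24 25     
   ┃-rw-r--r--  1 user grou┃┃26 27 28 29 30 31        
   ┃drwxr-xr-x  1 user grou┃┃                         
   ┃-rw-r--r--  1 user grou┃┗━━━━━━━━━━━━━━━━━━━━━━━━━
   ┃-rw-r--r--  1 ┏━━━━━━━━━━━━━━━━━━━━━┓             
   ┃$ cat notes.tx┃ DrawingCanvas       ┃             
   ┃key0 = value83┠─────────────────────┨             
   ┃key1 = value27┃+                    ┃             
   ┃key2 = value55┃                     ┃             
   ┃key3 = value50┃                     ┃             
   ┃key4 = value85┃                     ┃             
   ┃$ echo "done" ┃                     ┃             
   ┃done          ┃                     ┃             
   ┗━━━━━━━━━━━━━━┗━━━━━━━━━━━━━━━━━━━━━┛             
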